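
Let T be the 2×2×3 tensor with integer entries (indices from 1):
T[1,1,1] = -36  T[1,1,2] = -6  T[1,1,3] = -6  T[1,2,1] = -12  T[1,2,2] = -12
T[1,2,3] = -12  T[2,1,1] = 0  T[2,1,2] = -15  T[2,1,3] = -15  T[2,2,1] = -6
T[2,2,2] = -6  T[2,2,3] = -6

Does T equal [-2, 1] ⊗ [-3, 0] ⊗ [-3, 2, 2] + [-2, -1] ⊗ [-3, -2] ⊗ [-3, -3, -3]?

Yes

Reconstruct entrywise from the claimed factors. For example, T[1,2,2] = -12 and Σₗ aₗ[1]bₗ[2]cₗ[2] = (-2)·(0)·(2) + (-2)·(-2)·(-3) = -12; checking all 12 entries, every one matches. The claim holds.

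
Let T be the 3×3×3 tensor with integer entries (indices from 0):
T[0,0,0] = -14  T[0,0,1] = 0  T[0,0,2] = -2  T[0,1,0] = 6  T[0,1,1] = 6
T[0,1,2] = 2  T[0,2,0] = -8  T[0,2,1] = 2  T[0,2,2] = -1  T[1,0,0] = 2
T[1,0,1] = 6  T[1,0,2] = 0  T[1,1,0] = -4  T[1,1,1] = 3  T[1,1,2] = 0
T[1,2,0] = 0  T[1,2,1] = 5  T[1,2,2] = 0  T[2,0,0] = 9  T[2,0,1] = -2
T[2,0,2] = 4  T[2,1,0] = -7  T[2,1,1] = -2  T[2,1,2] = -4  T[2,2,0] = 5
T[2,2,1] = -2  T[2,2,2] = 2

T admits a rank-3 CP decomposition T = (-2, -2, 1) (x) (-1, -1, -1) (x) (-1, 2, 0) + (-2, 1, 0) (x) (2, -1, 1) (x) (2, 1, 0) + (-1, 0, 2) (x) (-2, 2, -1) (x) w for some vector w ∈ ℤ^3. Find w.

Subtract the known terms from T to get the rank-1 residual R = (-1, 0, 2) (x) (-2, 2, -1) (x) w, so R[i,j,k] = a[i]·b[j]·w[k]. Pick indices with nonzero a[0]·b[0] = (-1)·(-2) = 2. Only the fibre through (0,0,·) is needed: R[0,0,:] = T[0,0,:] − Σₗ aₗ[0]bₗ[0]cₗ = [-14, 0, -2] − (-2)·(-1)·(-1, 2, 0) − (-2)·(2)·(2, 1, 0) = [-4, 0, -2]. Then w[k] = R[0,0,k] / 2 for each k, giving w = [-4, 0, -2] / 2 = (-2, 0, -1).

w = (-2, 0, -1)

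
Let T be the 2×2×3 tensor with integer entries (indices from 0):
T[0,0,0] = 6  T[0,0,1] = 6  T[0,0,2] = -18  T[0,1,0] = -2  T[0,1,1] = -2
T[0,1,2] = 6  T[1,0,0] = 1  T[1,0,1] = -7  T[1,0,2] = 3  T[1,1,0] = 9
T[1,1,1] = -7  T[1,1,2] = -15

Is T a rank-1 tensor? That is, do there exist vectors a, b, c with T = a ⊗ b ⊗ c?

The mode-1 unfolding of T (rows indexed by i, columns by (j,k) = (0,0), (0,1), (0,2), (1,0), (1,1), (1,2)) is [[6, 6, -18, -2, -2, 6], [1, -7, 3, 9, -7, -15]].
There the 2×2 minor on rows i ∈ {0, 1}, columns (j,k) ∈ {(0,0), (0,1)} is det [[6, 6], [1, -7]] = -48 ≠ 0, so this unfolding has rank ≥ 2; CP rank is at least every unfolding rank, so rank(T) ≥ 2.
In particular rank(T) ≥ 2 > 1, so T is not rank-1.

No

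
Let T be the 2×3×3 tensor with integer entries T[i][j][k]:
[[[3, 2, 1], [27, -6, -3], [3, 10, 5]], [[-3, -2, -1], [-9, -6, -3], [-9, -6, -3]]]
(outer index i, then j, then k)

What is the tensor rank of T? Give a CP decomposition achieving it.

rank(T) = 2

Lower bound: the mode-2 unfolding of T (rows indexed by j, columns by (i,k) = (0,0), (0,1), (0,2), (1,0), (1,1), (1,2)) is [[3, 2, 1, -3, -2, -1], [27, -6, -3, -9, -6, -3], [3, 10, 5, -9, -6, -3]].
There the 2×2 minor on rows j ∈ {0, 1}, columns (i,k) ∈ {(0,0), (0,1)} is det [[3, 2], [27, -6]] = -72 ≠ 0, so this unfolding has rank ≥ 2; CP rank is at least every unfolding rank, so rank(T) ≥ 2. (Flattening ranks never certify an upper bound on CP rank; for that we must actually write T with 2 rank-1 terms.)
Upper bound — finding two terms. Write S_k = T[:,:,k] for the frontal slices: S₀ = [[3, 27, 3], [-3, -9, -9]], S₁ = [[2, -6, 10], [-2, -6, -6]], S₂ = [[1, -3, 5], [-1, -3, -3]].
If T = a₁ ⊗ b₁ ⊗ c₁ + a₂ ⊗ b₂ ⊗ c₂ then each S_k = c₁[k]·a₁b₁ᵀ + c₂[k]·a₂b₂ᵀ. S₀ and S₁ are linearly independent, so a₁b₁ᵀ and a₂b₂ᵀ must span the same plane of matrices: they are the rank-1 matrices of the form x·S₀ + y·S₁.
The 2×2 minor of x·S₀ + y·S₁ on rows {0,1}, columns {0,1} is 54·x² − 24·y² = 6·(3·x − 2·y)(3·x + 2·y), vanishing at (x:y) = (2:3) and (2:-3).
M₁ = 2·S₀ + 3·S₁ = [[12, 36, 36], [-12, -36, -36]] = 12·(1, -1)(1, 3, 3)ᵀ and M₂ = 2·S₀ − 3·S₁ = [[0, 72, -24], [0, 0, 0]] = 24·(1, 0)(0, 3, -1)ᵀ, so take a₁ = (1, -1), b₁ = (1, 3, 3), a₂ = (1, 0), b₂ = (0, 3, -1).
Each slice is an integer combination of E₁ = a₁b₁ᵀ and E₂ = a₂b₂ᵀ: S₀ = 3·E₁ + 6·E₂, S₁ = 2·E₁ − 4·E₂, S₂ = E₁ − 2·E₂; reading off coefficients, c₁ = (3, 2, 1) and c₂ = (6, -4, -2).
Hence T = (1, -1) ⊗ (1, 3, 3) ⊗ (3, 2, 1) + (1, 0) ⊗ (0, 3, -1) ⊗ (6, -4, -2), so rank(T) ≤ 2.
These bounds meet, so rank(T) = 2.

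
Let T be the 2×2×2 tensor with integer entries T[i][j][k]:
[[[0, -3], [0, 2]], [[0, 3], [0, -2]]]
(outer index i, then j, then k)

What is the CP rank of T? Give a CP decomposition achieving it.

Lower bound: T ≠ 0 (e.g. T[0,0,1] = -3), so rank(T) ≥ 1.
Upper bound: if T = a ⊗ b ⊗ c then every fibre of T is a multiple of the corresponding factor, so read the factors off the fibres through the nonzero entry T[0,0,1] = -3.
The mode-1 fibre T[:,0,1] = [-3, 3] gives a = [1, -1] (primitive direction); the mode-2 fibre T[0,:,1] = [-3, 2] gives b = [3, -2]; then c[k] = T[0,0,k] / (a[0]·b[0]) = [0, -3] / 3 = [0, -1].
Expanding [1, -1] ⊗ [3, -2] ⊗ [0, -1] reproduces all 8 entries of T, so T = [1, -1] ⊗ [3, -2] ⊗ [0, -1] and rank(T) ≤ 1.
These bounds meet, so rank(T) = 1.

rank(T) = 1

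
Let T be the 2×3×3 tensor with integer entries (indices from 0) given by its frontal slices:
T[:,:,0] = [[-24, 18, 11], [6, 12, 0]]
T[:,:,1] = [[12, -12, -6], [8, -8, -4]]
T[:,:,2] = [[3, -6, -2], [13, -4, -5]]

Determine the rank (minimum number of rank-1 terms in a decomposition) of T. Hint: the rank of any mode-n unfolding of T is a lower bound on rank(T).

Lower bound: the mode-3 unfolding of T (rows indexed by k, columns by (i,j) = (0,0), (0,1), (0,2), (1,0), (1,1), (1,2)) is [[-24, 18, 11, 6, 12, 0], [12, -12, -6, 8, -8, -4], [3, -6, -2, 13, -4, -5]].
There the 2×2 minor on rows k ∈ {0, 1}, columns (i,j) ∈ {(0,0), (0,1)} is det [[-24, 18], [12, -12]] = 72 ≠ 0, so this unfolding has rank ≥ 2; CP rank is at least every unfolding rank, so rank(T) ≥ 2. (This is only a lower bound: in general the CP rank may exceed every unfolding rank, so we still need to exhibit 2 rank-1 terms summing to T.)
Upper bound — finding two terms. Write S_k = T[:,:,k] for the frontal slices: S₀ = [[-24, 18, 11], [6, 12, 0]], S₁ = [[12, -12, -6], [8, -8, -4]], S₂ = [[3, -6, -2], [13, -4, -5]].
If T = a₁ (x) b₁ (x) c₁ + a₂ (x) b₂ (x) c₂ then each S_k = c₁[k]·a₁b₁ᵀ + c₂[k]·a₂b₂ᵀ. S₀ and S₁ are linearly independent, so a₁b₁ᵀ and a₂b₂ᵀ must span the same plane of matrices: they are the rank-1 matrices of the form x·S₀ + y·S₁.
The 2×2 minor of x·S₀ + y·S₁ on rows {0,1}, columns {0,1} is −396·x² + 264·xy = (-132)·(3·x − 2·y)(x), vanishing at (x:y) = (2:3) and (0:1).
M₁ = 2·S₀ + 3·S₁ = [[-12, 0, 4], [36, 0, -12]] = (-4)·(1, -3)(3, 0, -1)ᵀ and M₂ = S₁ = [[12, -12, -6], [8, -8, -4]] = 2·(3, 2)(2, -2, -1)ᵀ, so take a₁ = (1, -3), b₁ = (3, 0, -1), a₂ = (3, 2), b₂ = (2, -2, -1).
Each slice is an integer combination of E₁ = a₁b₁ᵀ and E₂ = a₂b₂ᵀ: S₀ = −2·E₁ − 3·E₂, S₁ = 2·E₂, S₂ = −E₁ + E₂; reading off coefficients, c₁ = (-2, 0, -1) and c₂ = (-3, 2, 1).
Hence T = (1, -3) (x) (3, 0, -1) (x) (-2, 0, -1) + (3, 2) (x) (2, -2, -1) (x) (-3, 2, 1), so rank(T) ≤ 2.
These bounds meet, so rank(T) = 2.

2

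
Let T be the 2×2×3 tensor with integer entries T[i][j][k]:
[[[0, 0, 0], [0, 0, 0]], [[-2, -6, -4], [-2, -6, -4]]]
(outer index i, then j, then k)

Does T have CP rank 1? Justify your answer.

If T = a ⊗ b ⊗ c then every fibre of T is a multiple of the corresponding factor, so read the factors off the fibres through the nonzero entry T[1,0,0] = -2.
The mode-1 fibre T[:,0,0] = [0, -2] gives a = (0, 1) (primitive direction); the mode-2 fibre T[1,:,0] = [-2, -2] gives b = (1, 1); then c[k] = T[1,0,k] / (a[1]·b[0]) = [-2, -6, -4] / 1 = (-2, -6, -4).
Expanding (0, 1) ⊗ (1, 1) ⊗ (-2, -6, -4) reproduces all 12 entries of T, so T = (0, 1) ⊗ (1, 1) ⊗ (-2, -6, -4) and rank(T) ≤ 1.
Equivalently every frontal slice T[:,:,k] is c[k] times the rank-1 matrix (0, 1) ⊗ (1, 1). So T has rank 1 (it is nonzero).

Yes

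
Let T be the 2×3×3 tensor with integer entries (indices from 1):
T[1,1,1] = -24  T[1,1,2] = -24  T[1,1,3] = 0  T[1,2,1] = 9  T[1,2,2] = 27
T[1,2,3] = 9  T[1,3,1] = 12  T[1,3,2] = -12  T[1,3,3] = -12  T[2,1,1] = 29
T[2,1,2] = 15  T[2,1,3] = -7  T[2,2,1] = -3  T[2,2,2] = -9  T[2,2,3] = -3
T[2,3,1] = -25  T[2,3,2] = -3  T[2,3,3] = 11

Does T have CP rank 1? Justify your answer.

No

The mode-2 unfolding of T (rows indexed by j, columns by (i,k) = (1,1), (1,2), (1,3), (2,1), (2,2), (2,3)) is [[-24, -24, 0, 29, 15, -7], [9, 27, 9, -3, -9, -3], [12, -12, -12, -25, -3, 11]].
There the 2×2 minor on rows j ∈ {1, 2}, columns (i,k) ∈ {(1,1), (1,2)} is det [[-24, -24], [9, 27]] = -432 ≠ 0, so this unfolding has rank ≥ 2; CP rank is at least every unfolding rank, so rank(T) ≥ 2.
In particular rank(T) ≥ 2 > 1, so T is not rank-1.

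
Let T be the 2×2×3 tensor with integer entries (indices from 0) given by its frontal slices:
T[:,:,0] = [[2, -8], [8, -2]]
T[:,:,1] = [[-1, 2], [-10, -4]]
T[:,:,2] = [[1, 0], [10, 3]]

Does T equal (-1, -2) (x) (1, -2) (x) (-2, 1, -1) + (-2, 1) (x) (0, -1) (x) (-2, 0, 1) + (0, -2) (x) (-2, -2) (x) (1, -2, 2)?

Reconstruct entrywise from the claimed factors. For example, T[0,1,0] = -8 and Σₗ aₗ[0]bₗ[1]cₗ[0] = (-1)·(-2)·(-2) + (-2)·(-1)·(-2) + (0)·(-2)·(1) = -8; checking all 12 entries, every one matches. The claim holds.

Yes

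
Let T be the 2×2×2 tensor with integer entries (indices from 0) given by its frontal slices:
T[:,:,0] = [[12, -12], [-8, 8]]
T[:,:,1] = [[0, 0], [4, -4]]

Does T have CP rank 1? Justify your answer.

No

The mode-3 unfolding of T (rows indexed by k, columns by (i,j) = (0,0), (0,1), (1,0), (1,1)) is [[12, -12, -8, 8], [0, 0, 4, -4]].
There the 2×2 minor on rows k ∈ {0, 1}, columns (i,j) ∈ {(0,0), (1,0)} is det [[12, -8], [0, 4]] = 48 ≠ 0, so this unfolding has rank ≥ 2; CP rank is at least every unfolding rank, so rank(T) ≥ 2.
In particular rank(T) ≥ 2 > 1, so T is not rank-1.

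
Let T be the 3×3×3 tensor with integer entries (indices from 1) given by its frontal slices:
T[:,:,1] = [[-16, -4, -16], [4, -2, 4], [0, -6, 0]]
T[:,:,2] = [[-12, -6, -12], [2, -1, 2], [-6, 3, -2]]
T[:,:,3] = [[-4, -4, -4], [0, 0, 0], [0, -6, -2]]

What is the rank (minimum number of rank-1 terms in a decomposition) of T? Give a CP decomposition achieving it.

rank(T) = 3

Lower bound: in the mode-1 unfolding of T (rows indexed by i, columns by (j,k)) the 3×3 minor on rows i ∈ {1, 2, 3}, columns (j,k) ∈ {(1,1), (1,2), (1,3)} is det [[-16, -12, -4], [4, 2, 0], [0, -6, 0]] = 96 ≠ 0, so that unfolding has rank ≥ 3 and hence rank(T) ≥ 3 (CP rank is at least every unfolding rank, though it can be larger).
Upper bound: T is a sum of 3 rank-1 terms, T = [0, 0, 1] ⊗ [1, -2, 0] ⊗ [0, -4, 2] + [2, -1, -1] ⊗ [2, -1, 2] ⊗ [-2, -1, 0] + [2, 0, 1] ⊗ [1, 1, 1] ⊗ [-4, -4, -2] (written with every a and b primitive with positive leading entry and the scale carried by c; CP decompositions are not unique, and this one is verified by expanding entrywise), so rank(T) ≤ 3.
These bounds meet, so rank(T) = 3.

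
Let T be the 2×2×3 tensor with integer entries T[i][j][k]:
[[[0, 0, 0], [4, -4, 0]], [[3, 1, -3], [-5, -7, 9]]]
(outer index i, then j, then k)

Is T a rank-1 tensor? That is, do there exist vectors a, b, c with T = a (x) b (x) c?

No

The mode-2 unfolding of T (rows indexed by j, columns by (i,k) = (0,0), (0,1), (0,2), (1,0), (1,1), (1,2)) is [[0, 0, 0, 3, 1, -3], [4, -4, 0, -5, -7, 9]].
There the 2×2 minor on rows j ∈ {0, 1}, columns (i,k) ∈ {(0,0), (1,0)} is det [[0, 3], [4, -5]] = -12 ≠ 0, so this unfolding has rank ≥ 2; CP rank is at least every unfolding rank, so rank(T) ≥ 2.
In particular rank(T) ≥ 2 > 1, so T is not rank-1.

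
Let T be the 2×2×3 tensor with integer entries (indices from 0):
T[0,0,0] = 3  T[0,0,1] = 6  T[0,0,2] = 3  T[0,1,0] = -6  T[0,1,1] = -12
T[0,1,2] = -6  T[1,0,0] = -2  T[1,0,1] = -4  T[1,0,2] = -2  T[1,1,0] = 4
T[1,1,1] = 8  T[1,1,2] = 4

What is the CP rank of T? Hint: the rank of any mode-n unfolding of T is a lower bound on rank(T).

1

Lower bound: T ≠ 0 (e.g. T[0,0,0] = 3), so rank(T) ≥ 1.
Upper bound: if T = a ⊗ b ⊗ c then every fibre of T is a multiple of the corresponding factor, so read the factors off the fibres through the nonzero entry T[0,0,0] = 3.
The mode-1 fibre T[:,0,0] = [3, -2] gives a = [3, -2] (primitive direction); the mode-2 fibre T[0,:,0] = [3, -6] gives b = [1, -2]; then c[k] = T[0,0,k] / (a[0]·b[0]) = [3, 6, 3] / 3 = [1, 2, 1].
Expanding [3, -2] ⊗ [1, -2] ⊗ [1, 2, 1] reproduces all 12 entries of T, so T = [3, -2] ⊗ [1, -2] ⊗ [1, 2, 1] and rank(T) ≤ 1.
These bounds meet, so rank(T) = 1.
Check entry T[1,0,2] = -2: (-2)·(1)·(1) = -2.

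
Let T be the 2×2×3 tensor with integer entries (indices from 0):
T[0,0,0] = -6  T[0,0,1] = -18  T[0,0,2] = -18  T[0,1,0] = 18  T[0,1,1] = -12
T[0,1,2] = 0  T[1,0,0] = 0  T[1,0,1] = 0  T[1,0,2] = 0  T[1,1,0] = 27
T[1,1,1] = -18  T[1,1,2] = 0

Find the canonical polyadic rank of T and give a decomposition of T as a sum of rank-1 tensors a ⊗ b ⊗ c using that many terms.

Lower bound: in the mode-2 unfolding of T (rows indexed by j, columns by (i,k)) the 2×2 minor on rows j ∈ {0, 1}, columns (i,k) ∈ {(0,0), (0,1)} is det [[-6, -18], [18, -12]] = 396 ≠ 0, so that unfolding has rank ≥ 2 and hence rank(T) ≥ 2 (CP rank is at least every unfolding rank, though it can be larger).
Upper bound: with S_k = T[:,:,k], the two rank-1 terms a₁b₁ᵀ, a₂b₂ᵀ are the rank-1 members of the pencil x·S₀ + y·S₁.
det(x·S₀ + y·S₁) is −162·x² − 378·xy + 324·y² = (-54)·(x + 3·y)(3·x − 2·y), vanishing at (x:y) = (3:-1) and (2:3).
M₁ = 3·S₀ − S₁ = [[0, 66], [0, 99]] = 33·[2, 3][0, 1]ᵀ and M₂ = 2·S₀ + 3·S₁ = [[-66, 0], [0, 0]] = (-66)·[1, 0][1, 0]ᵀ, so take a₁ = [2, 3], b₁ = [0, 1], a₂ = [1, 0], b₂ = [1, 0].
Each slice is an integer combination of E₁ = a₁b₁ᵀ and E₂ = a₂b₂ᵀ: S₀ = 9·E₁ − 6·E₂, S₁ = −6·E₁ − 18·E₂, S₂ = −18·E₂; reading off coefficients, c₁ = [9, -6, 0] and c₂ = [-6, -18, -18].
Hence T = [2, 3] ⊗ [0, 1] ⊗ [9, -6, 0] + [1, 0] ⊗ [1, 0] ⊗ [-6, -18, -18], so rank(T) ≤ 2.
These bounds meet, so rank(T) = 2.

rank(T) = 2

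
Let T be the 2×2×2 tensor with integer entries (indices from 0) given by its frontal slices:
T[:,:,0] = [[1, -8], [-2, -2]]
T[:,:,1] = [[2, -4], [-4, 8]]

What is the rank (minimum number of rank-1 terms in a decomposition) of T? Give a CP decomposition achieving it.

rank(T) = 2

Lower bound: the mode-3 unfolding of T (rows indexed by k, columns by (i,j) = (0,0), (0,1), (1,0), (1,1)) is [[1, -8, -2, -2], [2, -4, -4, 8]].
There the 2×2 minor on rows k ∈ {0, 1}, columns (i,j) ∈ {(0,0), (0,1)} is det [[1, -8], [2, -4]] = 12 ≠ 0, so this unfolding has rank ≥ 2; CP rank is at least every unfolding rank, so rank(T) ≥ 2. (This is only a lower bound: in general the CP rank may exceed every unfolding rank, so we still need to exhibit 2 rank-1 terms summing to T.)
Upper bound — finding two terms. Write S_k = T[:,:,k] for the frontal slices: S₀ = [[1, -8], [-2, -2]], S₁ = [[2, -4], [-4, 8]].
If T = a₁ ∘ b₁ ∘ c₁ + a₂ ∘ b₂ ∘ c₂ then each S_k = c₁[k]·a₁b₁ᵀ + c₂[k]·a₂b₂ᵀ. S₀ and S₁ are linearly independent, so a₁b₁ᵀ and a₂b₂ᵀ must span the same plane of matrices: they are the rank-1 matrices of the form x·S₀ + y·S₁.
det(x·S₀ + y·S₁) is −18·x² − 36·xy = (-18)·(x + 2·y)(x), vanishing at (x:y) = (2:-1) and (0:1).
M₁ = 2·S₀ − S₁ = [[0, -12], [0, -12]] = (-12)·(1, 1)(0, 1)ᵀ and M₂ = S₁ = [[2, -4], [-4, 8]] = 2·(1, -2)(1, -2)ᵀ, so take a₁ = (1, 1), b₁ = (0, 1), a₂ = (1, -2), b₂ = (1, -2).
Each slice is an integer combination of E₁ = a₁b₁ᵀ and E₂ = a₂b₂ᵀ: S₀ = −6·E₁ + E₂, S₁ = 2·E₂; reading off coefficients, c₁ = (-6, 0) and c₂ = (1, 2).
Hence T = (1, 1) ∘ (0, 1) ∘ (-6, 0) + (1, -2) ∘ (1, -2) ∘ (1, 2), so rank(T) ≤ 2.
These bounds meet, so rank(T) = 2.
Check entry T[1,0,1] = -4: (1)·(0)·(0) + (-2)·(1)·(2) = -4.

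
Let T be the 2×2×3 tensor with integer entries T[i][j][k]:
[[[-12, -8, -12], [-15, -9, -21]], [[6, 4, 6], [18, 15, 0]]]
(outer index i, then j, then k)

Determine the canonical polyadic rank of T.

2

Lower bound: in the mode-3 unfolding of T (rows indexed by k, columns by (i,j)) the 2×2 minor on rows k ∈ {0, 1}, columns (i,j) ∈ {(0,0), (0,1)} is det [[-12, -15], [-8, -9]] = -12 ≠ 0, so that unfolding has rank ≥ 2 and hence rank(T) ≥ 2 (CP rank is at least every unfolding rank, though it can be larger).
Upper bound: with S_k = T[:,:,k], the two rank-1 terms a₁b₁ᵀ, a₂b₂ᵀ are the rank-1 members of the pencil x·S₀ + y·S₁.
det(x·S₀ + y·S₁) is −126·x² − 210·xy − 84·y² = (-42)·(3·x + 2·y)(x + y), vanishing at (x:y) = (2:-3) and (1:-1).
M₁ = 2·S₀ − 3·S₁ = [[0, -3], [0, -9]] = (-3)·(1, 3)(0, 1)ᵀ and M₂ = S₀ − S₁ = [[-4, -6], [2, 3]] = −(2, -1)(2, 3)ᵀ, so take a₁ = (1, 3), b₁ = (0, 1), a₂ = (2, -1), b₂ = (2, 3).
Each slice is an integer combination of E₁ = a₁b₁ᵀ and E₂ = a₂b₂ᵀ: S₀ = 3·E₁ − 3·E₂, S₁ = 3·E₁ − 2·E₂, S₂ = −3·E₁ − 3·E₂; reading off coefficients, c₁ = (3, 3, -3) and c₂ = (-3, -2, -3).
Hence T = (1, 3) ∘ (0, 1) ∘ (3, 3, -3) + (2, -1) ∘ (2, 3) ∘ (-3, -2, -3), so rank(T) ≤ 2.
These bounds meet, so rank(T) = 2.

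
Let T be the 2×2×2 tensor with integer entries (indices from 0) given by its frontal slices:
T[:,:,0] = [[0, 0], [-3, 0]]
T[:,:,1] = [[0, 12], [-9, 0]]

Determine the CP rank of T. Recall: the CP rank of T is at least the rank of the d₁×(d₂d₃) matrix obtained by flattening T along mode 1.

2

Lower bound: the mode-3 unfolding of T (rows indexed by k, columns by (i,j) = (0,0), (0,1), (1,0), (1,1)) is [[0, 0, -3, 0], [0, 12, -9, 0]].
There the 2×2 minor on rows k ∈ {0, 1}, columns (i,j) ∈ {(0,1), (1,0)} is det [[0, -3], [12, -9]] = 36 ≠ 0, so this unfolding has rank ≥ 2; CP rank is at least every unfolding rank, so rank(T) ≥ 2. (Unfolding ranks only ever bound the CP rank from below — rank(T) can be strictly larger than all of them — so the matching upper bound has to come from an explicit 2-term decomposition.)
Upper bound — finding two terms. Write S_k = T[:,:,k] for the frontal slices: S₀ = [[0, 0], [-3, 0]], S₁ = [[0, 12], [-9, 0]].
If T = a₁ ⊗ b₁ ⊗ c₁ + a₂ ⊗ b₂ ⊗ c₂ then each S_k = c₁[k]·a₁b₁ᵀ + c₂[k]·a₂b₂ᵀ. S₀ and S₁ are linearly independent, so a₁b₁ᵀ and a₂b₂ᵀ must span the same plane of matrices: they are the rank-1 matrices of the form x·S₀ + y·S₁.
det(x·S₀ + y·S₁) is 36·xy + 108·y² = 36·(x + 3·y)(y), vanishing at (x:y) = (3:-1) and (1:0).
M₁ = 3·S₀ − S₁ = [[0, -12], [0, 0]] = (-12)·[1, 0][0, 1]ᵀ and M₂ = S₀ = [[0, 0], [-3, 0]] = (-3)·[0, 1][1, 0]ᵀ, so take a₁ = [1, 0], b₁ = [0, 1], a₂ = [0, 1], b₂ = [1, 0].
Each slice is an integer combination of E₁ = a₁b₁ᵀ and E₂ = a₂b₂ᵀ: S₀ = −3·E₂, S₁ = 12·E₁ − 9·E₂; reading off coefficients, c₁ = [0, 12] and c₂ = [-3, -9].
Hence T = [1, 0] ⊗ [0, 1] ⊗ [0, 12] + [0, 1] ⊗ [1, 0] ⊗ [-3, -9], so rank(T) ≤ 2.
These bounds meet, so rank(T) = 2.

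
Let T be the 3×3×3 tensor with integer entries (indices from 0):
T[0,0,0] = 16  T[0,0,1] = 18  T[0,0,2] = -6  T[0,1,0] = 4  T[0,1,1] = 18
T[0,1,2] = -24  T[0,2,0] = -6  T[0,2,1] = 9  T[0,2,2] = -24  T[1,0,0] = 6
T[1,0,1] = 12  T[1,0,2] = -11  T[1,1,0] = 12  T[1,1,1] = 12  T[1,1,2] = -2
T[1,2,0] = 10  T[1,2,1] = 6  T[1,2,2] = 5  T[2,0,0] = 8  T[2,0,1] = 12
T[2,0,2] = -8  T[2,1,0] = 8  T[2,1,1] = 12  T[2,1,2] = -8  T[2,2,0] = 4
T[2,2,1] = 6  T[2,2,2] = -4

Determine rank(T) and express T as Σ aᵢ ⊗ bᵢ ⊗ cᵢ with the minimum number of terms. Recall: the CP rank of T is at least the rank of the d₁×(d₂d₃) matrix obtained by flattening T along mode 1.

rank(T) = 2

Lower bound: the mode-3 unfolding of T (rows indexed by k, columns by (i,j) = (0,0), (0,1), (0,2), (1,0), (1,1), (1,2), (2,0), (2,1), (2,2)) is [[16, 4, -6, 6, 12, 10, 8, 8, 4], [18, 18, 9, 12, 12, 6, 12, 12, 6], [-6, -24, -24, -11, -2, 5, -8, -8, -4]].
There the 2×2 minor on rows k ∈ {0, 1}, columns (i,j) ∈ {(0,0), (0,1)} is det [[16, 4], [18, 18]] = 216 ≠ 0, so this unfolding has rank ≥ 2; CP rank is at least every unfolding rank, so rank(T) ≥ 2. (Flattening ranks never certify an upper bound on CP rank; for that we must actually write T with 2 rank-1 terms.)
Upper bound — finding two terms. Write S_k = T[:,:,k] for the frontal slices: S₀ = [[16, 4, -6], [6, 12, 10], [8, 8, 4]], S₁ = [[18, 18, 9], [12, 12, 6], [12, 12, 6]], S₂ = [[-6, -24, -24], [-11, -2, 5], [-8, -8, -4]].
If T = a₁ ⊗ b₁ ⊗ c₁ + a₂ ⊗ b₂ ⊗ c₂ then each S_k = c₁[k]·a₁b₁ᵀ + c₂[k]·a₂b₂ᵀ. S₀ and S₁ are linearly independent, so a₁b₁ᵀ and a₂b₂ᵀ must span the same plane of matrices: they are the rank-1 matrices of the form x·S₀ + y·S₁.
The 2×2 minor of x·S₀ + y·S₁ on rows {0,1}, columns {0,1} is 168·x² + 252·xy = 84·(2·x + 3·y)(x), vanishing at (x:y) = (3:-2) and (0:1).
M₁ = 3·S₀ − 2·S₁ = [[12, -24, -36], [-6, 12, 18], [0, 0, 0]] = 6·[2, -1, 0][1, -2, -3]ᵀ and M₂ = S₁ = [[18, 18, 9], [12, 12, 6], [12, 12, 6]] = 3·[3, 2, 2][2, 2, 1]ᵀ, so take a₁ = [2, -1, 0], b₁ = [1, -2, -3], a₂ = [3, 2, 2], b₂ = [2, 2, 1].
Each slice is an integer combination of E₁ = a₁b₁ᵀ and E₂ = a₂b₂ᵀ: S₀ = 2·E₁ + 2·E₂, S₁ = 3·E₂, S₂ = 3·E₁ − 2·E₂; reading off coefficients, c₁ = [2, 0, 3] and c₂ = [2, 3, -2].
Hence T = [2, -1, 0] ⊗ [1, -2, -3] ⊗ [2, 0, 3] + [3, 2, 2] ⊗ [2, 2, 1] ⊗ [2, 3, -2], so rank(T) ≤ 2.
These bounds meet, so rank(T) = 2.
Check entry T[1,1,0] = 12: (-1)·(-2)·(2) + (2)·(2)·(2) = 12.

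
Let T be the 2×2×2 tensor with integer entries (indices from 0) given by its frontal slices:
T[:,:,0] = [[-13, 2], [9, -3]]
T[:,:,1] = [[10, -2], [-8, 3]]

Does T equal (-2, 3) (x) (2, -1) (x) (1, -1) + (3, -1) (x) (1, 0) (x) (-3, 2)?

Yes

Reconstruct entrywise from the claimed factors. For example, T[1,1,1] = 3 and Σₗ aₗ[1]bₗ[1]cₗ[1] = (3)·(-1)·(-1) + (-1)·(0)·(2) = 3; checking all 8 entries, every one matches. The claim holds.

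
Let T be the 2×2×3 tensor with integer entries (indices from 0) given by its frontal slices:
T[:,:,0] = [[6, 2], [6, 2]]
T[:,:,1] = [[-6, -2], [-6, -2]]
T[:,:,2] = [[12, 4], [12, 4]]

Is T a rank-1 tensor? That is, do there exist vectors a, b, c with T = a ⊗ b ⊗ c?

If T = a ⊗ b ⊗ c then every fibre of T is a multiple of the corresponding factor, so read the factors off the fibres through the nonzero entry T[0,0,0] = 6.
The mode-1 fibre T[:,0,0] = [6, 6] gives a = (1, 1) (primitive direction); the mode-2 fibre T[0,:,0] = [6, 2] gives b = (3, 1); then c[k] = T[0,0,k] / (a[0]·b[0]) = [6, -6, 12] / 3 = (2, -2, 4).
Expanding (1, 1) ⊗ (3, 1) ⊗ (2, -2, 4) reproduces all 12 entries of T, so T = (1, 1) ⊗ (3, 1) ⊗ (2, -2, 4) and rank(T) ≤ 1.
Equivalently every frontal slice T[:,:,k] is c[k] times the rank-1 matrix (1, 1) ⊗ (3, 1). So T has rank 1 (it is nonzero).

Yes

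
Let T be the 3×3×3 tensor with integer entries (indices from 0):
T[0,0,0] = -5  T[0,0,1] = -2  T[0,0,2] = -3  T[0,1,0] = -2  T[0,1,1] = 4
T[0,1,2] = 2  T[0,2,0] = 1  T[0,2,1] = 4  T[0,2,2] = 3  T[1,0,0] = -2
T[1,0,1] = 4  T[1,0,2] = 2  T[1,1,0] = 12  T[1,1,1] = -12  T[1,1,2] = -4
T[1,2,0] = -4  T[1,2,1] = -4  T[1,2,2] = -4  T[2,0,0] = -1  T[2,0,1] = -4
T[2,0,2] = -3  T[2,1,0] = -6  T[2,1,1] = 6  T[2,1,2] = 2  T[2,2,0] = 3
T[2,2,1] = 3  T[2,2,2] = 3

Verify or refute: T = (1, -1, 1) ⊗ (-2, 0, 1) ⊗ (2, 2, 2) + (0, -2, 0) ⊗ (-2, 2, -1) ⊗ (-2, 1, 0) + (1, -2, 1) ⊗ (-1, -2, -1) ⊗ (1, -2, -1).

No

Reconstruct entry (2,0,0) from the claimed factors: Σₗ aₗ[2]bₗ[0]cₗ[0] = (1)·(-2)·(2) + (0)·(-2)·(-2) + (1)·(-1)·(1) = -5, but T[2,0,0] = -1. The claim is false.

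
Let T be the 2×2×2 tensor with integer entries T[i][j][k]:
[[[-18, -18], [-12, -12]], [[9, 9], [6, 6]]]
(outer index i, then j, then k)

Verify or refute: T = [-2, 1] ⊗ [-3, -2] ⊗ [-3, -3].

Reconstruct entrywise from the claimed factors. For example, T[0,1,0] = -12 and Σₗ aₗ[0]bₗ[1]cₗ[0] = (-2)·(-2)·(-3) = -12; checking all 8 entries, every one matches. The claim holds.

Yes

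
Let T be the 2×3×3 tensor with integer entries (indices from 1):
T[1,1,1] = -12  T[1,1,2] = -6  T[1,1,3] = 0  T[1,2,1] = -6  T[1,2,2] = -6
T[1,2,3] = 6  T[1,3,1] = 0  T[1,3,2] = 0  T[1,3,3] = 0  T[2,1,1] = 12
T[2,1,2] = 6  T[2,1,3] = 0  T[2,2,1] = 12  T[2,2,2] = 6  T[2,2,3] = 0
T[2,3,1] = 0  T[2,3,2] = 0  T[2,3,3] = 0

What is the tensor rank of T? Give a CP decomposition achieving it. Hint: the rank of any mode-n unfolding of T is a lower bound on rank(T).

rank(T) = 2

Lower bound: the mode-3 unfolding of T (rows indexed by k, columns by (i,j) = (1,1), (1,2), (1,3), (2,1), (2,2), (2,3)) is [[-12, -6, 0, 12, 12, 0], [-6, -6, 0, 6, 6, 0], [0, 6, 0, 0, 0, 0]].
There the 2×2 minor on rows k ∈ {1, 2}, columns (i,j) ∈ {(1,1), (1,2)} is det [[-12, -6], [-6, -6]] = 36 ≠ 0, so this unfolding has rank ≥ 2; CP rank is at least every unfolding rank, so rank(T) ≥ 2. (Unfolding ranks only ever bound the CP rank from below — rank(T) can be strictly larger than all of them — so the matching upper bound has to come from an explicit 2-term decomposition.)
Upper bound — finding two terms. Write S_k = T[:,:,k] for the frontal slices: S₁ = [[-12, -6, 0], [12, 12, 0]], S₂ = [[-6, -6, 0], [6, 6, 0]], S₃ = [[0, 6, 0], [0, 0, 0]].
If T = a₁ ∘ b₁ ∘ c₁ + a₂ ∘ b₂ ∘ c₂ then each S_k = c₁[k]·a₁b₁ᵀ + c₂[k]·a₂b₂ᵀ. S₁ and S₂ are linearly independent, so a₁b₁ᵀ and a₂b₂ᵀ must span the same plane of matrices: they are the rank-1 matrices of the form x·S₁ + y·S₂.
The 2×2 minor of x·S₁ + y·S₂ on rows {1,2}, columns {1,2} is −72·x² − 36·xy = (-36)·(2·x + y)(x), vanishing at (x:y) = (1:-2) and (0:1).
M₁ = S₁ − 2·S₂ = [[0, 6, 0], [0, 0, 0]] = 6·[1, 0][0, 1, 0]ᵀ and M₂ = S₂ = [[-6, -6, 0], [6, 6, 0]] = (-6)·[1, -1][1, 1, 0]ᵀ, so take a₁ = [1, 0], b₁ = [0, 1, 0], a₂ = [1, -1], b₂ = [1, 1, 0].
Each slice is an integer combination of E₁ = a₁b₁ᵀ and E₂ = a₂b₂ᵀ: S₁ = 6·E₁ − 12·E₂, S₂ = −6·E₂, S₃ = 6·E₁; reading off coefficients, c₁ = [6, 0, 6] and c₂ = [-12, -6, 0].
Hence T = [1, 0] ∘ [0, 1, 0] ∘ [6, 0, 6] + [1, -1] ∘ [1, 1, 0] ∘ [-12, -6, 0], so rank(T) ≤ 2.
These bounds meet, so rank(T) = 2.
Check entry T[1,3,3] = 0: (1)·(0)·(6) + (1)·(0)·(0) = 0.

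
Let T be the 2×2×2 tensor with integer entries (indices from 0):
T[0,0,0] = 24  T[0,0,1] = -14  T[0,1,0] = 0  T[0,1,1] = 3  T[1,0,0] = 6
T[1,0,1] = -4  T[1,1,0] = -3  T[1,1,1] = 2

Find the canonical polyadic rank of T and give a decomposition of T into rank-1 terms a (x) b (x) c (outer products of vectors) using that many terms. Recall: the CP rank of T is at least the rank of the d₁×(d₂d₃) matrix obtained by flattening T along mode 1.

Lower bound: in the mode-2 unfolding of T (rows indexed by j, columns by (i,k)) the 2×2 minor on rows j ∈ {0, 1}, columns (i,k) ∈ {(0,0), (0,1)} is det [[24, -14], [0, 3]] = 72 ≠ 0, so that unfolding has rank ≥ 2 and hence rank(T) ≥ 2 (CP rank is at least every unfolding rank, though it can be larger).
Upper bound: with S_k = T[:,:,k], the two rank-1 terms a₁b₁ᵀ, a₂b₂ᵀ are the rank-1 members of the pencil x·S₀ + y·S₁.
det(x·S₀ + y·S₁) is −72·x² + 72·xy − 16·y² = (-8)·(3·x − 2·y)(3·x − y), vanishing at (x:y) = (2:3) and (1:3).
M₁ = 2·S₀ + 3·S₁ = [[6, 9], [0, 0]] = 3·[1, 0][2, 3]ᵀ and M₂ = S₀ + 3·S₁ = [[-18, 9], [-6, 3]] = (-3)·[3, 1][2, -1]ᵀ, so take a₁ = [1, 0], b₁ = [2, 3], a₂ = [3, 1], b₂ = [2, -1].
Each slice is an integer combination of E₁ = a₁b₁ᵀ and E₂ = a₂b₂ᵀ: S₀ = 3·E₁ + 3·E₂, S₁ = −E₁ − 2·E₂; reading off coefficients, c₁ = [3, -1] and c₂ = [3, -2].
Hence T = [1, 0] (x) [2, 3] (x) [3, -1] + [3, 1] (x) [2, -1] (x) [3, -2], so rank(T) ≤ 2.
These bounds meet, so rank(T) = 2.

rank(T) = 2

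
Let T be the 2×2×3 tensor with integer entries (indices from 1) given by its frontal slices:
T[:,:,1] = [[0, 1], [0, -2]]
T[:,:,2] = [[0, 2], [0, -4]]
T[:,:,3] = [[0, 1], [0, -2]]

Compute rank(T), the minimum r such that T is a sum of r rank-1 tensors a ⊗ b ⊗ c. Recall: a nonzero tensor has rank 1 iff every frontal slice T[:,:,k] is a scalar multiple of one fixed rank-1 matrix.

Lower bound: T ≠ 0 (e.g. T[1,2,1] = 1), so rank(T) ≥ 1.
Upper bound: if T = a ⊗ b ⊗ c then every fibre of T is a multiple of the corresponding factor, so read the factors off the fibres through the nonzero entry T[1,2,1] = 1.
The mode-1 fibre T[:,2,1] = [1, -2] gives a = [1, -2] (primitive direction); the mode-2 fibre T[1,:,1] = [0, 1] gives b = [0, 1]; then c[k] = T[1,2,k] / (a[1]·b[2]) = [1, 2, 1] / 1 = [1, 2, 1].
Expanding [1, -2] ⊗ [0, 1] ⊗ [1, 2, 1] reproduces all 12 entries of T, so T = [1, -2] ⊗ [0, 1] ⊗ [1, 2, 1] and rank(T) ≤ 1.
These bounds meet, so rank(T) = 1.
Check entry T[1,1,2] = 0: (1)·(0)·(2) = 0.

1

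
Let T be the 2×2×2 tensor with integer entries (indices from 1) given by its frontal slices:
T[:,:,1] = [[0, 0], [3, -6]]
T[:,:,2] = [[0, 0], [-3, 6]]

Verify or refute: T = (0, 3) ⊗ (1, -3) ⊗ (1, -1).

Reconstruct entry (2,2,1) from the claimed factors: Σₗ aₗ[2]bₗ[2]cₗ[1] = (3)·(-3)·(1) = -9, but T[2,2,1] = -6. The claim is false.

No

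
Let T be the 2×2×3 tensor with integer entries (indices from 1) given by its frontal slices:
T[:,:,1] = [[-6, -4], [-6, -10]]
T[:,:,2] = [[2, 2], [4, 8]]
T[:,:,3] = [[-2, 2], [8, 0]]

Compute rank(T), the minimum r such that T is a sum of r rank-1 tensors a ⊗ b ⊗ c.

Lower bound: the mode-3 unfolding of T (rows indexed by k, columns by (i,j) = (1,1), (1,2), (2,1), (2,2)) is [[-6, -4, -6, -10], [2, 2, 4, 8], [-2, 2, 8, 0]].
There the 3×3 minor on rows k ∈ {1, 2, 3}, columns (i,j) ∈ {(1,1), (1,2), (2,2)} is det [[-6, -4, -10], [2, 2, 8], [-2, 2, 0]] = 80 ≠ 0, so this unfolding has rank ≥ 3; CP rank is at least every unfolding rank, so rank(T) ≥ 3. (Flattening ranks never certify an upper bound on CP rank; for that we must actually write T with 3 rank-1 terms.)
Upper bound: T is a sum of 3 rank-1 terms, T = [0, 1] ⊗ [0, 1] ⊗ [-2, 4, -4] + [1, -1] ⊗ [1, 0] ⊗ [-2, 0, -4] + [1, 2] ⊗ [1, 1] ⊗ [-4, 2, 2] (written with every a and b primitive with positive leading entry and the scale carried by c; CP decompositions are not unique, and this one is verified by expanding entrywise), so rank(T) ≤ 3.
These bounds meet, so rank(T) = 3.

3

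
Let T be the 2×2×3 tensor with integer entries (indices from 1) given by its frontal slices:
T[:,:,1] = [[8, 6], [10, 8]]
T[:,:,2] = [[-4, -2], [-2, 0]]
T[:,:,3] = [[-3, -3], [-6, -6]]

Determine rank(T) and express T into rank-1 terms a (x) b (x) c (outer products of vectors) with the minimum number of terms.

Lower bound: the mode-3 unfolding of T (rows indexed by k, columns by (i,j) = (1,1), (1,2), (2,1), (2,2)) is [[8, 6, 10, 8], [-4, -2, -2, 0], [-3, -3, -6, -6]].
There the 2×2 minor on rows k ∈ {1, 2}, columns (i,j) ∈ {(1,1), (1,2)} is det [[8, 6], [-4, -2]] = 8 ≠ 0, so this unfolding has rank ≥ 2; CP rank is at least every unfolding rank, so rank(T) ≥ 2. (Flattening ranks never certify an upper bound on CP rank; for that we must actually write T with 2 rank-1 terms.)
Upper bound — finding two terms. Write S_k = T[:,:,k] for the frontal slices: S₁ = [[8, 6], [10, 8]], S₂ = [[-4, -2], [-2, 0]], S₃ = [[-3, -3], [-6, -6]].
If T = a₁ (x) b₁ (x) c₁ + a₂ (x) b₂ (x) c₂ then each S_k = c₁[k]·a₁b₁ᵀ + c₂[k]·a₂b₂ᵀ. S₁ and S₂ are linearly independent, so a₁b₁ᵀ and a₂b₂ᵀ must span the same plane of matrices: they are the rank-1 matrices of the form x·S₁ + y·S₂.
det(x·S₁ + y·S₂) is 4·x² − 4·y² = 4·(x − y)(x + y), vanishing at (x:y) = (1:1) and (1:-1).
M₁ = S₁ + S₂ = [[4, 4], [8, 8]] = 4·(1, 2)(1, 1)ᵀ and M₂ = S₁ − S₂ = [[12, 8], [12, 8]] = 4·(1, 1)(3, 2)ᵀ, so take a₁ = (1, 2), b₁ = (1, 1), a₂ = (1, 1), b₂ = (3, 2).
Each slice is an integer combination of E₁ = a₁b₁ᵀ and E₂ = a₂b₂ᵀ: S₁ = 2·E₁ + 2·E₂, S₂ = 2·E₁ − 2·E₂, S₃ = −3·E₁; reading off coefficients, c₁ = (2, 2, -3) and c₂ = (2, -2, 0).
Hence T = (1, 2) (x) (1, 1) (x) (2, 2, -3) + (1, 1) (x) (3, 2) (x) (2, -2, 0), so rank(T) ≤ 2.
These bounds meet, so rank(T) = 2.

rank(T) = 2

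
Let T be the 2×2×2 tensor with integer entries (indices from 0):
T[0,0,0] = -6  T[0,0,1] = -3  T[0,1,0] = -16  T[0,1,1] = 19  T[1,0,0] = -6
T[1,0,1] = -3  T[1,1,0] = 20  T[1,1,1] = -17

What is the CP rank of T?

Lower bound: the mode-3 unfolding of T (rows indexed by k, columns by (i,j) = (0,0), (0,1), (1,0), (1,1)) is [[-6, -16, -6, 20], [-3, 19, -3, -17]].
There the 2×2 minor on rows k ∈ {0, 1}, columns (i,j) ∈ {(0,0), (0,1)} is det [[-6, -16], [-3, 19]] = -162 ≠ 0, so this unfolding has rank ≥ 2; CP rank is at least every unfolding rank, so rank(T) ≥ 2. (Flattening ranks never certify an upper bound on CP rank; for that we must actually write T with 2 rank-1 terms.)
Upper bound — finding two terms. Write S_k = T[:,:,k] for the frontal slices: S₀ = [[-6, -16], [-6, 20]], S₁ = [[-3, 19], [-3, -17]].
If T = a₁ ⊗ b₁ ⊗ c₁ + a₂ ⊗ b₂ ⊗ c₂ then each S_k = c₁[k]·a₁b₁ᵀ + c₂[k]·a₂b₂ᵀ. S₀ and S₁ are linearly independent, so a₁b₁ᵀ and a₂b₂ᵀ must span the same plane of matrices: they are the rank-1 matrices of the form x·S₀ + y·S₁.
det(x·S₀ + y·S₁) is −216·x² + 108·xy + 108·y² = (-108)·(x − y)(2·x + y), vanishing at (x:y) = (1:1) and (1:-2).
M₁ = S₀ + S₁ = [[-9, 3], [-9, 3]] = (-3)·[1, 1][3, -1]ᵀ and M₂ = S₀ − 2·S₁ = [[0, -54], [0, 54]] = (-54)·[1, -1][0, 1]ᵀ, so take a₁ = [1, 1], b₁ = [3, -1], a₂ = [1, -1], b₂ = [0, 1].
Each slice is an integer combination of E₁ = a₁b₁ᵀ and E₂ = a₂b₂ᵀ: S₀ = −2·E₁ − 18·E₂, S₁ = −E₁ + 18·E₂; reading off coefficients, c₁ = [-2, -1] and c₂ = [-18, 18].
Hence T = [1, 1] ⊗ [3, -1] ⊗ [-2, -1] + [1, -1] ⊗ [0, 1] ⊗ [-18, 18], so rank(T) ≤ 2.
These bounds meet, so rank(T) = 2.
Check entry T[1,0,1] = -3: (1)·(3)·(-1) + (-1)·(0)·(18) = -3.

2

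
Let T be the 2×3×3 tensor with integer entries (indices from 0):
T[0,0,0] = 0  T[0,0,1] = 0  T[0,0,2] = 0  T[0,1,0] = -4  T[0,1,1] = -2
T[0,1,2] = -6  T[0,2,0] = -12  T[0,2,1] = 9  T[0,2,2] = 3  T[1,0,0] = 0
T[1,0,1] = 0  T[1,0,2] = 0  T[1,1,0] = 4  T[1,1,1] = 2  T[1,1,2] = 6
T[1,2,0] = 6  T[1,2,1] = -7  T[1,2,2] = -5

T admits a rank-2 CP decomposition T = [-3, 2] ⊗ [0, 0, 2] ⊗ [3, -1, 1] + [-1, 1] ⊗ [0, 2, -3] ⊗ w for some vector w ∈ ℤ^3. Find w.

w = [2, 1, 3]

Subtract the known terms from T to get the rank-1 residual R = [-1, 1] ⊗ [0, 2, -3] ⊗ w, so R[i,j,k] = a[i]·b[j]·w[k]. Pick indices with nonzero a[0]·b[1] = (-1)·(2) = -2. Only the fibre through (0,1,·) is needed: R[0,1,:] = T[0,1,:] − Σₗ aₗ[0]bₗ[1]cₗ = [-4, -2, -6] − (-3)·(0)·[3, -1, 1] = [-4, -2, -6]. Then w[k] = R[0,1,k] / -2 for each k, giving w = [-4, -2, -6] / -2 = [2, 1, 3].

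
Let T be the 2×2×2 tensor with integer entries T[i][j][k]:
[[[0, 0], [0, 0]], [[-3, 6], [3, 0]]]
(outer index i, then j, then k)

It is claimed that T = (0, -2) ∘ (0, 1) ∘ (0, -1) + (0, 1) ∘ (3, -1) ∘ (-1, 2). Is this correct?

No

Reconstruct entry (1,1,0) from the claimed factors: Σₗ aₗ[1]bₗ[1]cₗ[0] = (-2)·(1)·(0) + (1)·(-1)·(-1) = 1, but T[1,1,0] = 3. The claim is false.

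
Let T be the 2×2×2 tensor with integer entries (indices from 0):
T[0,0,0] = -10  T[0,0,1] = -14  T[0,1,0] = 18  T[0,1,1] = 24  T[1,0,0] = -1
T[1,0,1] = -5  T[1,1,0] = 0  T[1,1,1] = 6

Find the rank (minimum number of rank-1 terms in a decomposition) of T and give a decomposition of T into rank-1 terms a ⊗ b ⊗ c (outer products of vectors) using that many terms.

rank(T) = 2

Lower bound: the mode-2 unfolding of T (rows indexed by j, columns by (i,k) = (0,0), (0,1), (1,0), (1,1)) is [[-10, -14, -1, -5], [18, 24, 0, 6]].
There the 2×2 minor on rows j ∈ {0, 1}, columns (i,k) ∈ {(0,0), (0,1)} is det [[-10, -14], [18, 24]] = 12 ≠ 0, so this unfolding has rank ≥ 2; CP rank is at least every unfolding rank, so rank(T) ≥ 2. (This is only a lower bound: in general the CP rank may exceed every unfolding rank, so we still need to exhibit 2 rank-1 terms summing to T.)
Upper bound — finding two terms. Write S_k = T[:,:,k] for the frontal slices: S₀ = [[-10, 18], [-1, 0]], S₁ = [[-14, 24], [-5, 6]].
If T = a₁ ⊗ b₁ ⊗ c₁ + a₂ ⊗ b₂ ⊗ c₂ then each S_k = c₁[k]·a₁b₁ᵀ + c₂[k]·a₂b₂ᵀ. S₀ and S₁ are linearly independent, so a₁b₁ᵀ and a₂b₂ᵀ must span the same plane of matrices: they are the rank-1 matrices of the form x·S₀ + y·S₁.
det(x·S₀ + y·S₁) is 18·x² + 54·xy + 36·y² = 18·(x + 2·y)(x + y), vanishing at (x:y) = (2:-1) and (1:-1).
M₁ = 2·S₀ − S₁ = [[-6, 12], [3, -6]] = (-3)·(2, -1)(1, -2)ᵀ and M₂ = S₀ − S₁ = [[4, -6], [4, -6]] = 2·(1, 1)(2, -3)ᵀ, so take a₁ = (2, -1), b₁ = (1, -2), a₂ = (1, 1), b₂ = (2, -3).
Each slice is an integer combination of E₁ = a₁b₁ᵀ and E₂ = a₂b₂ᵀ: S₀ = −3·E₁ − 2·E₂, S₁ = −3·E₁ − 4·E₂; reading off coefficients, c₁ = (-3, -3) and c₂ = (-2, -4).
Hence T = (2, -1) ⊗ (1, -2) ⊗ (-3, -3) + (1, 1) ⊗ (2, -3) ⊗ (-2, -4), so rank(T) ≤ 2.
These bounds meet, so rank(T) = 2.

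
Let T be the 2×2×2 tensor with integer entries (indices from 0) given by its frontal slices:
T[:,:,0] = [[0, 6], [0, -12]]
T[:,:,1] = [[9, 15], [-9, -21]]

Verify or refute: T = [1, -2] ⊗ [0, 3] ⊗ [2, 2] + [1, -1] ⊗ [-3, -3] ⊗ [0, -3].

Yes

Reconstruct entrywise from the claimed factors. For example, T[0,1,0] = 6 and Σₗ aₗ[0]bₗ[1]cₗ[0] = (1)·(3)·(2) + (1)·(-3)·(0) = 6; checking all 8 entries, every one matches. The claim holds.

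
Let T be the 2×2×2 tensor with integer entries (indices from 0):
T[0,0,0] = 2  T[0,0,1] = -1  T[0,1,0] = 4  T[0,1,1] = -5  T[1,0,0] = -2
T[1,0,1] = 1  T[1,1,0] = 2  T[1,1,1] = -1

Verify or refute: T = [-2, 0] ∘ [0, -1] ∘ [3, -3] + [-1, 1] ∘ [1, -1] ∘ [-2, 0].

No

Reconstruct entry (0,0,1) from the claimed factors: Σₗ aₗ[0]bₗ[0]cₗ[1] = (-2)·(0)·(-3) + (-1)·(1)·(0) = 0, but T[0,0,1] = -1. The claim is false.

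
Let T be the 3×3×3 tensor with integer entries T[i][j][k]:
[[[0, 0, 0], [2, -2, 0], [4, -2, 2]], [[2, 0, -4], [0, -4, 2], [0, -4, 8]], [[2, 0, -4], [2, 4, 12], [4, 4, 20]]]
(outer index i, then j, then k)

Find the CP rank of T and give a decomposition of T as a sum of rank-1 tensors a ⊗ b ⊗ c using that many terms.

rank(T) = 3

Lower bound: the mode-2 unfolding of T (rows indexed by j, columns by (i,k) = (0,0), (0,1), (0,2), (1,0), (1,1), (1,2), (2,0), (2,1), (2,2)) is [[0, 0, 0, 2, 0, -4, 2, 0, -4], [2, -2, 0, 0, -4, 2, 2, 4, 12], [4, -2, 2, 0, -4, 8, 4, 4, 20]].
There the 3×3 minor on rows j ∈ {0, 1, 2}, columns (i,k) ∈ {(0,0), (0,1), (1,0)} is det [[0, 0, 2], [2, -2, 0], [4, -2, 0]] = 8 ≠ 0, so this unfolding has rank ≥ 3; CP rank is at least every unfolding rank, so rank(T) ≥ 3. (This is only a lower bound: in general the CP rank may exceed every unfolding rank, so we still need to exhibit 3 rank-1 terms summing to T.)
Upper bound: T is a sum of 3 rank-1 terms, T = [0, 1, 1] ⊗ [1, -1, -2] ⊗ [2, 0, -4] + [1, 1, 2] ⊗ [0, 1, 2] ⊗ [2, 0, 2] + [1, 2, -2] ⊗ [0, 1, 1] ⊗ [0, -2, -2] (written with every a and b primitive with positive leading entry and the scale carried by c; CP decompositions are not unique, and this one is verified by expanding entrywise), so rank(T) ≤ 3.
These bounds meet, so rank(T) = 3.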